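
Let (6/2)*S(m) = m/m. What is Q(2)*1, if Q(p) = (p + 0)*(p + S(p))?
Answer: 14/3 ≈ 4.6667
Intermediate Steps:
S(m) = ⅓ (S(m) = (m/m)/3 = (⅓)*1 = ⅓)
Q(p) = p*(⅓ + p) (Q(p) = (p + 0)*(p + ⅓) = p*(⅓ + p))
Q(2)*1 = (2*(⅓ + 2))*1 = (2*(7/3))*1 = (14/3)*1 = 14/3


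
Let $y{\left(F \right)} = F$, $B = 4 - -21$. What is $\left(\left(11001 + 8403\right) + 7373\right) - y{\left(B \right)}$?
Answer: $26752$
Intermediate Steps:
$B = 25$ ($B = 4 + 21 = 25$)
$\left(\left(11001 + 8403\right) + 7373\right) - y{\left(B \right)} = \left(\left(11001 + 8403\right) + 7373\right) - 25 = \left(19404 + 7373\right) - 25 = 26777 - 25 = 26752$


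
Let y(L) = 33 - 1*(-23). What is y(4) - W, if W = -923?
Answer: 979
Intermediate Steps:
y(L) = 56 (y(L) = 33 + 23 = 56)
y(4) - W = 56 - 1*(-923) = 56 + 923 = 979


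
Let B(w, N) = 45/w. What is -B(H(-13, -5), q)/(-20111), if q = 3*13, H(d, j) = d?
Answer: -45/261443 ≈ -0.00017212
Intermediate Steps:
q = 39
-B(H(-13, -5), q)/(-20111) = -45/(-13)/(-20111) = -45*(-1/13)*(-1)/20111 = -(-45)*(-1)/(13*20111) = -1*45/261443 = -45/261443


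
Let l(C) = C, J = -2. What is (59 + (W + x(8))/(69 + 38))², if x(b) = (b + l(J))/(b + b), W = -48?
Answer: 2512315129/732736 ≈ 3428.7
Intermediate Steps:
x(b) = (-2 + b)/(2*b) (x(b) = (b - 2)/(b + b) = (-2 + b)/((2*b)) = (-2 + b)*(1/(2*b)) = (-2 + b)/(2*b))
(59 + (W + x(8))/(69 + 38))² = (59 + (-48 + (½)*(-2 + 8)/8)/(69 + 38))² = (59 + (-48 + (½)*(⅛)*6)/107)² = (59 + (-48 + 3/8)*(1/107))² = (59 - 381/8*1/107)² = (59 - 381/856)² = (50123/856)² = 2512315129/732736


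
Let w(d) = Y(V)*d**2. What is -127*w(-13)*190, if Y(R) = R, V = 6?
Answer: -24467820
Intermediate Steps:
w(d) = 6*d**2
-127*w(-13)*190 = -762*(-13)**2*190 = -762*169*190 = -127*1014*190 = -128778*190 = -24467820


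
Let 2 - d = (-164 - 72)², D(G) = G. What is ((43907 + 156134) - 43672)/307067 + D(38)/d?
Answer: 4348573270/8550894749 ≈ 0.50855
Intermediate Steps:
d = -55694 (d = 2 - (-164 - 72)² = 2 - 1*(-236)² = 2 - 1*55696 = 2 - 55696 = -55694)
((43907 + 156134) - 43672)/307067 + D(38)/d = ((43907 + 156134) - 43672)/307067 + 38/(-55694) = (200041 - 43672)*(1/307067) + 38*(-1/55694) = 156369*(1/307067) - 19/27847 = 156369/307067 - 19/27847 = 4348573270/8550894749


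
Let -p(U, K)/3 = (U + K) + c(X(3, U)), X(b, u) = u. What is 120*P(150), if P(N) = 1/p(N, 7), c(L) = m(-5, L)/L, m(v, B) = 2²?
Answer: -3000/11777 ≈ -0.25473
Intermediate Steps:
m(v, B) = 4
c(L) = 4/L
p(U, K) = -12/U - 3*K - 3*U (p(U, K) = -3*((U + K) + 4/U) = -3*((K + U) + 4/U) = -3*(K + U + 4/U) = -12/U - 3*K - 3*U)
P(N) = N/(3*(-4 + N*(-7 - N))) (P(N) = 1/(3*(-4 + N*(-1*7 - N))/N) = 1/(3*(-4 + N*(-7 - N))/N) = N/(3*(-4 + N*(-7 - N))))
120*P(150) = 120*(-1*150/(12 + 3*150*(7 + 150))) = 120*(-1*150/(12 + 3*150*157)) = 120*(-1*150/(12 + 70650)) = 120*(-1*150/70662) = 120*(-1*150*1/70662) = 120*(-25/11777) = -3000/11777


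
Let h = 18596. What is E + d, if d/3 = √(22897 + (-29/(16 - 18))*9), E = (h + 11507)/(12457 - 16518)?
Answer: -30103/4061 + 3*√92110/2 ≈ 447.83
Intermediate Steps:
E = -30103/4061 (E = (18596 + 11507)/(12457 - 16518) = 30103/(-4061) = 30103*(-1/4061) = -30103/4061 ≈ -7.4127)
d = 3*√92110/2 (d = 3*√(22897 + (-29/(16 - 18))*9) = 3*√(22897 + (-29/(-2))*9) = 3*√(22897 - ½*(-29)*9) = 3*√(22897 + (29/2)*9) = 3*√(22897 + 261/2) = 3*√(46055/2) = 3*(√92110/2) = 3*√92110/2 ≈ 455.24)
E + d = -30103/4061 + 3*√92110/2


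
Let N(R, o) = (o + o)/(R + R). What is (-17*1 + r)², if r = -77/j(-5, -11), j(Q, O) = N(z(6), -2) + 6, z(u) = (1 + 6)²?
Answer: 76335169/85264 ≈ 895.28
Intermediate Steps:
z(u) = 49 (z(u) = 7² = 49)
N(R, o) = o/R (N(R, o) = (2*o)/((2*R)) = (2*o)*(1/(2*R)) = o/R)
j(Q, O) = 292/49 (j(Q, O) = -2/49 + 6 = 292/49)
r = -3773/292 (r = -77/292/49 = -77*49/292 = -3773/292 ≈ -12.921)
(-17*1 + r)² = (-17*1 - 3773/292)² = (-17 - 3773/292)² = (-8737/292)² = 76335169/85264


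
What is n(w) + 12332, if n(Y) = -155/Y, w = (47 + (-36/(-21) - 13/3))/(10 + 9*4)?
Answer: 5671847/466 ≈ 12171.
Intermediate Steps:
w = 466/483 (w = (47 + (-36*(-1/21) - 13*1/3))/(10 + 36) = (47 + (12/7 - 13/3))/46 = (47 - 55/21)*(1/46) = (932/21)*(1/46) = 466/483 ≈ 0.96480)
n(w) + 12332 = -155/466/483 + 12332 = -155*483/466 + 12332 = -74865/466 + 12332 = 5671847/466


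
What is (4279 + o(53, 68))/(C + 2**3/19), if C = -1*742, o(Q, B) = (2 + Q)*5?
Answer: -43263/7045 ≈ -6.1410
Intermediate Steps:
o(Q, B) = 10 + 5*Q
C = -742
(4279 + o(53, 68))/(C + 2**3/19) = (4279 + (10 + 5*53))/(-742 + 2**3/19) = (4279 + (10 + 265))/(-742 + 8*(1/19)) = (4279 + 275)/(-742 + 8/19) = 4554/(-14090/19) = 4554*(-19/14090) = -43263/7045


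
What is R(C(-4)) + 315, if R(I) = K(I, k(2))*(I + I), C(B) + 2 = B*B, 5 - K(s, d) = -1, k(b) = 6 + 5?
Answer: 483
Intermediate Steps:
k(b) = 11
K(s, d) = 6 (K(s, d) = 5 - 1*(-1) = 5 + 1 = 6)
C(B) = -2 + B² (C(B) = -2 + B*B = -2 + B²)
R(I) = 12*I (R(I) = 6*(I + I) = 6*(2*I) = 12*I)
R(C(-4)) + 315 = 12*(-2 + (-4)²) + 315 = 12*(-2 + 16) + 315 = 12*14 + 315 = 168 + 315 = 483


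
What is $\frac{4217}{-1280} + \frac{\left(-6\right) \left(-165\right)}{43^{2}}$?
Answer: $- \frac{6530033}{2366720} \approx -2.7591$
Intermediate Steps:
$\frac{4217}{-1280} + \frac{\left(-6\right) \left(-165\right)}{43^{2}} = 4217 \left(- \frac{1}{1280}\right) + \frac{990}{1849} = - \frac{4217}{1280} + 990 \cdot \frac{1}{1849} = - \frac{4217}{1280} + \frac{990}{1849} = - \frac{6530033}{2366720}$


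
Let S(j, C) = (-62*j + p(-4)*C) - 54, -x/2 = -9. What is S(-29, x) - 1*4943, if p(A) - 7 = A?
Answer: -3145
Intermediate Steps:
x = 18 (x = -2*(-9) = 18)
p(A) = 7 + A
S(j, C) = -54 - 62*j + 3*C (S(j, C) = (-62*j + (7 - 4)*C) - 54 = (-62*j + 3*C) - 54 = -54 - 62*j + 3*C)
S(-29, x) - 1*4943 = (-54 - 62*(-29) + 3*18) - 1*4943 = (-54 + 1798 + 54) - 4943 = 1798 - 4943 = -3145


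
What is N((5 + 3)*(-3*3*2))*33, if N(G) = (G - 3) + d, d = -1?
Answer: -4884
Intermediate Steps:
N(G) = -4 + G (N(G) = (G - 3) - 1 = (-3 + G) - 1 = -4 + G)
N((5 + 3)*(-3*3*2))*33 = (-4 + (5 + 3)*(-3*3*2))*33 = (-4 + 8*(-9*2))*33 = (-4 + 8*(-18))*33 = (-4 - 144)*33 = -148*33 = -4884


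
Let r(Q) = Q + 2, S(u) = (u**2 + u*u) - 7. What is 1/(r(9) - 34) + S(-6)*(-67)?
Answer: -100166/23 ≈ -4355.0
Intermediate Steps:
S(u) = -7 + 2*u**2 (S(u) = (u**2 + u**2) - 7 = 2*u**2 - 7 = -7 + 2*u**2)
r(Q) = 2 + Q
1/(r(9) - 34) + S(-6)*(-67) = 1/((2 + 9) - 34) + (-7 + 2*(-6)**2)*(-67) = 1/(11 - 34) + (-7 + 2*36)*(-67) = 1/(-23) + (-7 + 72)*(-67) = -1/23 + 65*(-67) = -1/23 - 4355 = -100166/23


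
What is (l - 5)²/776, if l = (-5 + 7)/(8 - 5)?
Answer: 169/6984 ≈ 0.024198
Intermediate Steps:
l = ⅔ (l = 2/3 = 2*(⅓) = ⅔ ≈ 0.66667)
(l - 5)²/776 = (⅔ - 5)²/776 = (-13/3)²*(1/776) = (169/9)*(1/776) = 169/6984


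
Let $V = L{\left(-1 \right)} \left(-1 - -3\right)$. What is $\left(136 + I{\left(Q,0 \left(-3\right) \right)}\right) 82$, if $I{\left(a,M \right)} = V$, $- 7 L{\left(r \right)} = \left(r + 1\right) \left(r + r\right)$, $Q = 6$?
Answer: $11152$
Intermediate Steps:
$L{\left(r \right)} = - \frac{2 r \left(1 + r\right)}{7}$ ($L{\left(r \right)} = - \frac{\left(r + 1\right) \left(r + r\right)}{7} = - \frac{\left(1 + r\right) 2 r}{7} = - \frac{2 r \left(1 + r\right)}{7}$)
$V = 0$ ($V = \left(- \frac{2}{7}\right) \left(-1\right) \left(1 - 1\right) \left(-1 - -3\right) = \left(- \frac{2}{7}\right) \left(-1\right) 0 \left(-1 + 3\right) = 0 \cdot 2 = 0$)
$I{\left(a,M \right)} = 0$
$\left(136 + I{\left(Q,0 \left(-3\right) \right)}\right) 82 = \left(136 + 0\right) 82 = 136 \cdot 82 = 11152$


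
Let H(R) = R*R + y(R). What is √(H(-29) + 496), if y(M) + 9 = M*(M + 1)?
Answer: 2*√535 ≈ 46.260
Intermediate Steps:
y(M) = -9 + M*(1 + M) (y(M) = -9 + M*(M + 1) = -9 + M*(1 + M))
H(R) = -9 + R + 2*R² (H(R) = R*R + (-9 + R + R²) = R² + (-9 + R + R²) = -9 + R + 2*R²)
√(H(-29) + 496) = √((-9 - 29 + 2*(-29)²) + 496) = √((-9 - 29 + 2*841) + 496) = √((-9 - 29 + 1682) + 496) = √(1644 + 496) = √2140 = 2*√535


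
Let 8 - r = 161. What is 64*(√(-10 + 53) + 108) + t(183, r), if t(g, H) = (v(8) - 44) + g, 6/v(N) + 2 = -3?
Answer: 35249/5 + 64*√43 ≈ 7469.5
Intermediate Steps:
r = -153 (r = 8 - 1*161 = 8 - 161 = -153)
v(N) = -6/5 (v(N) = 6/(-2 - 3) = 6/(-5) = 6*(-⅕) = -6/5)
t(g, H) = -226/5 + g (t(g, H) = (-6/5 - 44) + g = -226/5 + g)
64*(√(-10 + 53) + 108) + t(183, r) = 64*(√(-10 + 53) + 108) + (-226/5 + 183) = 64*(√43 + 108) + 689/5 = 64*(108 + √43) + 689/5 = (6912 + 64*√43) + 689/5 = 35249/5 + 64*√43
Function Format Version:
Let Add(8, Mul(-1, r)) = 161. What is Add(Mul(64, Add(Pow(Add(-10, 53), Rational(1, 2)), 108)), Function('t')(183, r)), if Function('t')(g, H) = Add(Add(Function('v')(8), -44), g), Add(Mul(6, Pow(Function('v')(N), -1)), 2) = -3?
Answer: Add(Rational(35249, 5), Mul(64, Pow(43, Rational(1, 2)))) ≈ 7469.5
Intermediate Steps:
r = -153 (r = Add(8, Mul(-1, 161)) = Add(8, -161) = -153)
Function('v')(N) = Rational(-6, 5) (Function('v')(N) = Mul(6, Pow(Add(-2, -3), -1)) = Mul(6, Pow(-5, -1)) = Mul(6, Rational(-1, 5)) = Rational(-6, 5))
Function('t')(g, H) = Add(Rational(-226, 5), g) (Function('t')(g, H) = Add(Add(Rational(-6, 5), -44), g) = Add(Rational(-226, 5), g))
Add(Mul(64, Add(Pow(Add(-10, 53), Rational(1, 2)), 108)), Function('t')(183, r)) = Add(Mul(64, Add(Pow(Add(-10, 53), Rational(1, 2)), 108)), Add(Rational(-226, 5), 183)) = Add(Mul(64, Add(Pow(43, Rational(1, 2)), 108)), Rational(689, 5)) = Add(Mul(64, Add(108, Pow(43, Rational(1, 2)))), Rational(689, 5)) = Add(Add(6912, Mul(64, Pow(43, Rational(1, 2)))), Rational(689, 5)) = Add(Rational(35249, 5), Mul(64, Pow(43, Rational(1, 2))))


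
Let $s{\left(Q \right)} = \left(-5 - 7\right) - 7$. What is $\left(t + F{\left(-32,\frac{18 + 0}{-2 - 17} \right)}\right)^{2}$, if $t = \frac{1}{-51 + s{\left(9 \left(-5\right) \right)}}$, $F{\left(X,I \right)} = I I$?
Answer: $\frac{498137761}{638572900} \approx 0.78008$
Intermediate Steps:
$s{\left(Q \right)} = -19$ ($s{\left(Q \right)} = -12 - 7 = -19$)
$F{\left(X,I \right)} = I^{2}$
$t = - \frac{1}{70}$ ($t = \frac{1}{-51 - 19} = \frac{1}{-70} = - \frac{1}{70} \approx -0.014286$)
$\left(t + F{\left(-32,\frac{18 + 0}{-2 - 17} \right)}\right)^{2} = \left(- \frac{1}{70} + \left(\frac{18 + 0}{-2 - 17}\right)^{2}\right)^{2} = \left(- \frac{1}{70} + \left(\frac{18}{-19}\right)^{2}\right)^{2} = \left(- \frac{1}{70} + \left(18 \left(- \frac{1}{19}\right)\right)^{2}\right)^{2} = \left(- \frac{1}{70} + \left(- \frac{18}{19}\right)^{2}\right)^{2} = \left(- \frac{1}{70} + \frac{324}{361}\right)^{2} = \left(\frac{22319}{25270}\right)^{2} = \frac{498137761}{638572900}$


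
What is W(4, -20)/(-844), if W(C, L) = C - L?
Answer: -6/211 ≈ -0.028436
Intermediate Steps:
W(4, -20)/(-844) = (4 - 1*(-20))/(-844) = (4 + 20)*(-1/844) = 24*(-1/844) = -6/211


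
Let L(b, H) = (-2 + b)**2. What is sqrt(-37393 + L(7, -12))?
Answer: 6*I*sqrt(1038) ≈ 193.31*I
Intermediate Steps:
sqrt(-37393 + L(7, -12)) = sqrt(-37393 + (-2 + 7)**2) = sqrt(-37393 + 5**2) = sqrt(-37393 + 25) = sqrt(-37368) = 6*I*sqrt(1038)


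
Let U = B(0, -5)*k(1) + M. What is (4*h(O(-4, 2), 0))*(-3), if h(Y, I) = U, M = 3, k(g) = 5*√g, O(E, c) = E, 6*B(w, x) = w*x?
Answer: -36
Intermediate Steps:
B(w, x) = w*x/6 (B(w, x) = (w*x)/6 = w*x/6)
U = 3 (U = ((⅙)*0*(-5))*(5*√1) + 3 = 0*(5*1) + 3 = 0*5 + 3 = 0 + 3 = 3)
h(Y, I) = 3
(4*h(O(-4, 2), 0))*(-3) = (4*3)*(-3) = 12*(-3) = -36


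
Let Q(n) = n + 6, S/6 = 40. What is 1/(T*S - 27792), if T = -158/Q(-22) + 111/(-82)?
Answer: -41/1055622 ≈ -3.8840e-5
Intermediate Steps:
S = 240 (S = 6*40 = 240)
Q(n) = 6 + n
T = 2795/328 (T = -158/(6 - 22) + 111/(-82) = -158/(-16) + 111*(-1/82) = -158*(-1/16) - 111/82 = 79/8 - 111/82 = 2795/328 ≈ 8.5213)
1/(T*S - 27792) = 1/((2795/328)*240 - 27792) = 1/(83850/41 - 27792) = 1/(-1055622/41) = -41/1055622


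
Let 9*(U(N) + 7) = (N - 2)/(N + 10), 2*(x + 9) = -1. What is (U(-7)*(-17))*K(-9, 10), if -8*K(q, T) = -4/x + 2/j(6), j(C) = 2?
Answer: -1683/76 ≈ -22.145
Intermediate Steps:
x = -19/2 (x = -9 + (½)*(-1) = -9 - ½ = -19/2 ≈ -9.5000)
K(q, T) = -27/152 (K(q, T) = -(-4/(-19/2) + 2/2)/8 = -(-4*(-2/19) + 2*(½))/8 = -(8/19 + 1)/8 = -⅛*27/19 = -27/152)
U(N) = -7 + (-2 + N)/(9*(10 + N)) (U(N) = -7 + ((N - 2)/(N + 10))/9 = -7 + ((-2 + N)/(10 + N))/9 = -7 + (-2 + N)/(9*(10 + N)))
(U(-7)*(-17))*K(-9, 10) = ((2*(-316 - 31*(-7))/(9*(10 - 7)))*(-17))*(-27/152) = (((2/9)*(-316 + 217)/3)*(-17))*(-27/152) = (((2/9)*(⅓)*(-99))*(-17))*(-27/152) = -22/3*(-17)*(-27/152) = (374/3)*(-27/152) = -1683/76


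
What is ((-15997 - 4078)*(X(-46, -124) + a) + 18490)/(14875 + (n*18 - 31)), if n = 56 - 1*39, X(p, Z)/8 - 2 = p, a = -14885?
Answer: 61180253/3030 ≈ 20192.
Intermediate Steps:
X(p, Z) = 16 + 8*p
n = 17 (n = 56 - 39 = 17)
((-15997 - 4078)*(X(-46, -124) + a) + 18490)/(14875 + (n*18 - 31)) = ((-15997 - 4078)*((16 + 8*(-46)) - 14885) + 18490)/(14875 + (17*18 - 31)) = (-20075*((16 - 368) - 14885) + 18490)/(14875 + (306 - 31)) = (-20075*(-352 - 14885) + 18490)/(14875 + 275) = (-20075*(-15237) + 18490)/15150 = (305882775 + 18490)*(1/15150) = 305901265*(1/15150) = 61180253/3030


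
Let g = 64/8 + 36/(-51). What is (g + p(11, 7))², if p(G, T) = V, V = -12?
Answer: 6400/289 ≈ 22.145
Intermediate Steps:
p(G, T) = -12
g = 124/17 (g = 64*(⅛) + 36*(-1/51) = 8 - 12/17 = 124/17 ≈ 7.2941)
(g + p(11, 7))² = (124/17 - 12)² = (-80/17)² = 6400/289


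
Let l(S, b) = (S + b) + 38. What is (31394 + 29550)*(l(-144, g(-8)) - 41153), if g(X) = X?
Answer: -2514976048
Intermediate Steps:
l(S, b) = 38 + S + b
(31394 + 29550)*(l(-144, g(-8)) - 41153) = (31394 + 29550)*((38 - 144 - 8) - 41153) = 60944*(-114 - 41153) = 60944*(-41267) = -2514976048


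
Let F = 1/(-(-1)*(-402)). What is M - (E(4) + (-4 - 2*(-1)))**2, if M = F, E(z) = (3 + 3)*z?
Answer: -194569/402 ≈ -484.00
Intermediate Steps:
E(z) = 6*z
F = -1/402 (F = 1/(-1*402) = 1/(-402) = -1/402 ≈ -0.0024876)
M = -1/402 ≈ -0.0024876
M - (E(4) + (-4 - 2*(-1)))**2 = -1/402 - (6*4 + (-4 - 2*(-1)))**2 = -1/402 - (24 + (-4 + 2))**2 = -1/402 - (24 - 2)**2 = -1/402 - 1*22**2 = -1/402 - 1*484 = -1/402 - 484 = -194569/402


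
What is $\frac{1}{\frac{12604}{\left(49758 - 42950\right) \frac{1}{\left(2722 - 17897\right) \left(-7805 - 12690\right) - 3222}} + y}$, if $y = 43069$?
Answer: $\frac{74}{42611338317} \approx 1.7366 \cdot 10^{-9}$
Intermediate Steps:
$\frac{1}{\frac{12604}{\left(49758 - 42950\right) \frac{1}{\left(2722 - 17897\right) \left(-7805 - 12690\right) - 3222}} + y} = \frac{1}{\frac{12604}{\left(49758 - 42950\right) \frac{1}{\left(2722 - 17897\right) \left(-7805 - 12690\right) - 3222}} + 43069} = \frac{1}{\frac{12604}{6808 \frac{1}{\left(-15175\right) \left(-20495\right) - 3222}} + 43069} = \frac{1}{\frac{12604}{6808 \frac{1}{311011625 - 3222}} + 43069} = \frac{1}{\frac{12604}{6808 \cdot \frac{1}{311008403}} + 43069} = \frac{1}{\frac{12604}{\frac{6808}{311008403}} + 43069} = \frac{1}{12604 \cdot \frac{311008403}{6808} + 43069} = \frac{1}{\frac{42608151211}{74} + 43069} = \frac{1}{\frac{42611338317}{74}} = \frac{74}{42611338317}$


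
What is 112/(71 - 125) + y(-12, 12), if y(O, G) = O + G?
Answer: -56/27 ≈ -2.0741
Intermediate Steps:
y(O, G) = G + O
112/(71 - 125) + y(-12, 12) = 112/(71 - 125) + (12 - 12) = 112/(-54) + 0 = 112*(-1/54) + 0 = -56/27 + 0 = -56/27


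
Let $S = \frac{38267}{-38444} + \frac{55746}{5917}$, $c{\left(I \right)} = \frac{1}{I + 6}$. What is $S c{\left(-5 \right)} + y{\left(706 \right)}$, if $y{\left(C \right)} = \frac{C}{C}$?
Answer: $\frac{2144146533}{227473148} \approx 9.4259$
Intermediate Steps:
$c{\left(I \right)} = \frac{1}{6 + I}$
$S = \frac{1916673385}{227473148}$ ($S = 38267 \left(- \frac{1}{38444}\right) + 55746 \cdot \frac{1}{5917} = - \frac{38267}{38444} + \frac{55746}{5917} = \frac{1916673385}{227473148} \approx 8.4259$)
$y{\left(C \right)} = 1$
$S c{\left(-5 \right)} + y{\left(706 \right)} = \frac{1916673385}{227473148 \left(6 - 5\right)} + 1 = \frac{1916673385}{227473148 \cdot 1} + 1 = \frac{1916673385}{227473148} \cdot 1 + 1 = \frac{1916673385}{227473148} + 1 = \frac{2144146533}{227473148}$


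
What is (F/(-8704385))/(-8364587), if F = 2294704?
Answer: 2294704/72808585613995 ≈ 3.1517e-8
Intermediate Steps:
(F/(-8704385))/(-8364587) = (2294704/(-8704385))/(-8364587) = (2294704*(-1/8704385))*(-1/8364587) = -2294704/8704385*(-1/8364587) = 2294704/72808585613995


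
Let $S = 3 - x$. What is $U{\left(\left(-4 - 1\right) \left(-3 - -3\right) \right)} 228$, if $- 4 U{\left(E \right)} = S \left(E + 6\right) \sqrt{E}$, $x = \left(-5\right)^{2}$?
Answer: $0$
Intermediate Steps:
$x = 25$
$S = -22$ ($S = 3 - 25 = -22$)
$U{\left(E \right)} = - \frac{\sqrt{E} \left(-132 - 22 E\right)}{4}$ ($U{\left(E \right)} = - \frac{- 22 \left(E + 6\right) \sqrt{E}}{4} = - \frac{- 22 \left(6 + E\right) \sqrt{E}}{4} = - \frac{\left(-132 - 22 E\right) \sqrt{E}}{4} = - \frac{\sqrt{E} \left(-132 - 22 E\right)}{4}$)
$U{\left(\left(-4 - 1\right) \left(-3 - -3\right) \right)} 228 = \frac{11 \sqrt{\left(-4 - 1\right) \left(-3 - -3\right)} \left(6 + \left(-4 - 1\right) \left(-3 - -3\right)\right)}{2} \cdot 228 = \frac{11 \sqrt{\left(-4 - 1\right) \left(-3 + 3\right)} \left(6 + \left(-4 - 1\right) \left(-3 + 3\right)\right)}{2} \cdot 228 = \frac{11 \sqrt{\left(-5\right) 0} \left(6 - 0\right)}{2} \cdot 228 = \frac{11 \sqrt{0} \left(6 + 0\right)}{2} \cdot 228 = \frac{11}{2} \cdot 0 \cdot 6 \cdot 228 = 0 \cdot 228 = 0$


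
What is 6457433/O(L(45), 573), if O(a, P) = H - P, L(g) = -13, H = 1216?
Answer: 6457433/643 ≈ 10043.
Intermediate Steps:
O(a, P) = 1216 - P
6457433/O(L(45), 573) = 6457433/(1216 - 1*573) = 6457433/(1216 - 573) = 6457433/643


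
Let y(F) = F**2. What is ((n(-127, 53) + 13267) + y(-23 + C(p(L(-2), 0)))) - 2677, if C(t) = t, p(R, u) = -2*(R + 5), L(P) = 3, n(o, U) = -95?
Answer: 12016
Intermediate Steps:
p(R, u) = -10 - 2*R (p(R, u) = -2*(5 + R) = -10 - 2*R)
((n(-127, 53) + 13267) + y(-23 + C(p(L(-2), 0)))) - 2677 = ((-95 + 13267) + (-23 + (-10 - 2*3))**2) - 2677 = (13172 + (-23 + (-10 - 6))**2) - 2677 = (13172 + (-23 - 16)**2) - 2677 = (13172 + (-39)**2) - 2677 = (13172 + 1521) - 2677 = 14693 - 2677 = 12016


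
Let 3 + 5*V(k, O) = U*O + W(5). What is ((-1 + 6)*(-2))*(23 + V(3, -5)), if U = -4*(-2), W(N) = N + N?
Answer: -164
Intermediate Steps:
W(N) = 2*N
U = 8
V(k, O) = 7/5 + 8*O/5 (V(k, O) = -⅗ + (8*O + 2*5)/5 = -⅗ + (8*O + 10)/5 = -⅗ + (10 + 8*O)/5 = -⅗ + (2 + 8*O/5) = 7/5 + 8*O/5)
((-1 + 6)*(-2))*(23 + V(3, -5)) = ((-1 + 6)*(-2))*(23 + (7/5 + (8/5)*(-5))) = (5*(-2))*(23 + (7/5 - 8)) = -10*(23 - 33/5) = -10*82/5 = -164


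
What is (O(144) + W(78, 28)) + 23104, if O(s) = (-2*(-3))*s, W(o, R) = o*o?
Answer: 30052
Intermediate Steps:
W(o, R) = o**2
O(s) = 6*s
(O(144) + W(78, 28)) + 23104 = (6*144 + 78**2) + 23104 = (864 + 6084) + 23104 = 6948 + 23104 = 30052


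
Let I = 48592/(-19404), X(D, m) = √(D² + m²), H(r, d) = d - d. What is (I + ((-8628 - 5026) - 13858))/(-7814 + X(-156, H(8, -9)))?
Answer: 66736430/18574479 ≈ 3.5929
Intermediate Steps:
H(r, d) = 0
I = -12148/4851 (I = 48592*(-1/19404) = -12148/4851 ≈ -2.5042)
(I + ((-8628 - 5026) - 13858))/(-7814 + X(-156, H(8, -9))) = (-12148/4851 + ((-8628 - 5026) - 13858))/(-7814 + √((-156)² + 0²)) = (-12148/4851 + (-13654 - 13858))/(-7814 + √(24336 + 0)) = (-12148/4851 - 27512)/(-7814 + √24336) = -133472860/(4851*(-7814 + 156)) = -133472860/4851/(-7658) = -133472860/4851*(-1/7658) = 66736430/18574479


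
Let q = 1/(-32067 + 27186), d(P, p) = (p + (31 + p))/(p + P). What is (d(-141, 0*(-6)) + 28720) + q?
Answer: 2196172852/76469 ≈ 28720.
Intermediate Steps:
d(P, p) = (31 + 2*p)/(P + p)
q = -1/4881 (q = 1/(-4881) = -1/4881 ≈ -0.00020488)
(d(-141, 0*(-6)) + 28720) + q = ((31 + 2*(0*(-6)))/(-141 + 0*(-6)) + 28720) - 1/4881 = ((31 + 2*0)/(-141 + 0) + 28720) - 1/4881 = ((31 + 0)/(-141) + 28720) - 1/4881 = (-1/141*31 + 28720) - 1/4881 = (-31/141 + 28720) - 1/4881 = 4049489/141 - 1/4881 = 2196172852/76469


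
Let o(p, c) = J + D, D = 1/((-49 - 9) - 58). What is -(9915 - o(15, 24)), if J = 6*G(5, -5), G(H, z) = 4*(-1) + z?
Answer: -1156405/116 ≈ -9969.0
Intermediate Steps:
D = -1/116 (D = 1/(-58 - 58) = 1/(-116) = -1/116 ≈ -0.0086207)
G(H, z) = -4 + z
J = -54 (J = 6*(-4 - 5) = 6*(-9) = -54)
o(p, c) = -6265/116 (o(p, c) = -54 - 1/116 = -6265/116)
-(9915 - o(15, 24)) = -(9915 - 1*(-6265/116)) = -(9915 + 6265/116) = -1*1156405/116 = -1156405/116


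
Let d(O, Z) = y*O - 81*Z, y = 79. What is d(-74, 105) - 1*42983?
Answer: -57334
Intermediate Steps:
d(O, Z) = -81*Z + 79*O (d(O, Z) = 79*O - 81*Z = -81*Z + 79*O)
d(-74, 105) - 1*42983 = (-81*105 + 79*(-74)) - 1*42983 = (-8505 - 5846) - 42983 = -14351 - 42983 = -57334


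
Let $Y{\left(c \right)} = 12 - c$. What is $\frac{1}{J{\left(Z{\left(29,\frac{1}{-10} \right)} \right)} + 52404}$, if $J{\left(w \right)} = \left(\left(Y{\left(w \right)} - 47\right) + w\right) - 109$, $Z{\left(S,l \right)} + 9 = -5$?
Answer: $\frac{1}{52260} \approx 1.9135 \cdot 10^{-5}$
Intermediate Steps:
$Z{\left(S,l \right)} = -14$ ($Z{\left(S,l \right)} = -9 - 5 = -14$)
$J{\left(w \right)} = -144$ ($J{\left(w \right)} = \left(\left(\left(12 - w\right) - 47\right) + w\right) - 109 = \left(\left(-35 - w\right) + w\right) - 109 = -35 - 109 = -144$)
$\frac{1}{J{\left(Z{\left(29,\frac{1}{-10} \right)} \right)} + 52404} = \frac{1}{-144 + 52404} = \frac{1}{52260}$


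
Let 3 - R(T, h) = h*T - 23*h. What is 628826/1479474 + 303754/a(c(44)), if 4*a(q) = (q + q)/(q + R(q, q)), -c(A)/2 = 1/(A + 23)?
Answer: -2302481129870735/49562379 ≈ -4.6456e+7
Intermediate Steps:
R(T, h) = 3 + 23*h - T*h (R(T, h) = 3 - (h*T - 23*h) = 3 - (T*h - 23*h) = 3 - (-23*h + T*h) = 3 + (23*h - T*h) = 3 + 23*h - T*h)
c(A) = -2/(23 + A) (c(A) = -2/(A + 23) = -2/(23 + A))
a(q) = q/(2*(3 - q² + 24*q)) (a(q) = ((q + q)/(q + (3 + 23*q - q*q)))/4 = ((2*q)/(q + (3 + 23*q - q²)))/4 = ((2*q)/(q + (3 - q² + 23*q)))/4 = ((2*q)/(3 - q² + 24*q))/4 = (2*q/(3 - q² + 24*q))/4 = q/(2*(3 - q² + 24*q)))
628826/1479474 + 303754/a(c(44)) = 628826/1479474 + 303754/(((-2/(23 + 44))/(2*(3 - (-2/(23 + 44))² + 24*(-2/(23 + 44)))))) = 628826*(1/1479474) + 303754/(((-2/67)/(2*(3 - (-2/67)² + 24*(-2/67))))) = 314413/739737 + 303754/(((-2*1/67)/(2*(3 - (-2*1/67)² + 24*(-2*1/67))))) = 314413/739737 + 303754/(((½)*(-2/67)/(3 - (-2/67)² + 24*(-2/67)))) = 314413/739737 + 303754/(((½)*(-2/67)/(3 - 1*4/4489 - 48/67))) = 314413/739737 + 303754/(((½)*(-2/67)/(3 - 4/4489 - 48/67))) = 314413/739737 + 303754/(((½)*(-2/67)/(10247/4489))) = 314413/739737 + 303754/(((½)*(-2/67)*(4489/10247))) = 314413/739737 + 303754/(-67/10247) = 314413/739737 + 303754*(-10247/67) = 314413/739737 - 3112567238/67 = -2302481129870735/49562379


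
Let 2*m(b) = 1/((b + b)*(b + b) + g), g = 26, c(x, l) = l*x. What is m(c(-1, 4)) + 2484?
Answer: 447121/180 ≈ 2484.0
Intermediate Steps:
m(b) = 1/(2*(26 + 4*b²)) (m(b) = 1/(2*((b + b)*(b + b) + 26)) = 1/(2*((2*b)*(2*b) + 26)) = 1/(2*(4*b² + 26)) = 1/(2*(26 + 4*b²)))
m(c(-1, 4)) + 2484 = 1/(4*(13 + 2*(4*(-1))²)) + 2484 = 1/(4*(13 + 2*(-4)²)) + 2484 = 1/(4*(13 + 2*16)) + 2484 = 1/(4*(13 + 32)) + 2484 = (¼)/45 + 2484 = (¼)*(1/45) + 2484 = 1/180 + 2484 = 447121/180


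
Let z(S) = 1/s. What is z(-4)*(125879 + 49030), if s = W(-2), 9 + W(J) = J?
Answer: -174909/11 ≈ -15901.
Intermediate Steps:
W(J) = -9 + J
s = -11 (s = -9 - 2 = -11)
z(S) = -1/11 (z(S) = 1/(-11) = -1/11)
z(-4)*(125879 + 49030) = -(125879 + 49030)/11 = -1/11*174909 = -174909/11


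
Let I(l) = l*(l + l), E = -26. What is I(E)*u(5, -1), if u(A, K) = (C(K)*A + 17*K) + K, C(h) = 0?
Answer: -24336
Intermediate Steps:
u(A, K) = 18*K (u(A, K) = (0*A + 17*K) + K = (0 + 17*K) + K = 17*K + K = 18*K)
I(l) = 2*l² (I(l) = l*(2*l) = 2*l²)
I(E)*u(5, -1) = (2*(-26)²)*(18*(-1)) = (2*676)*(-18) = 1352*(-18) = -24336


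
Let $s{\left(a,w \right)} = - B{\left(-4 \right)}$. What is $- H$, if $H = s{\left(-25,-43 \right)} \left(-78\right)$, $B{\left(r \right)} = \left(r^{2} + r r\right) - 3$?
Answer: $-2262$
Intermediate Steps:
$B{\left(r \right)} = -3 + 2 r^{2}$ ($B{\left(r \right)} = \left(r^{2} + r^{2}\right) - 3 = 2 r^{2} - 3 = -3 + 2 r^{2}$)
$s{\left(a,w \right)} = -29$ ($s{\left(a,w \right)} = - (-3 + 2 \left(-4\right)^{2}) = - (-3 + 2 \cdot 16) = - (-3 + 32) = \left(-1\right) 29 = -29$)
$H = 2262$ ($H = \left(-29\right) \left(-78\right) = 2262$)
$- H = \left(-1\right) 2262 = -2262$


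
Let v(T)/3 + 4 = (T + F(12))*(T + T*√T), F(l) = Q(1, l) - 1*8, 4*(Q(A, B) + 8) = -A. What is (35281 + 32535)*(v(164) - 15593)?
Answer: 3871479808 + 9859496976*√41 ≈ 6.7003e+10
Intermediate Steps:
Q(A, B) = -8 - A/4 (Q(A, B) = -8 + (-A)/4 = -8 - A/4)
F(l) = -65/4 (F(l) = (-8 - ¼*1) - 1*8 = (-8 - ¼) - 8 = -33/4 - 8 = -65/4)
v(T) = -12 + 3*(-65/4 + T)*(T + T^(3/2)) (v(T) = -12 + 3*((T - 65/4)*(T + T*√T)) = -12 + 3*((-65/4 + T)*(T + T^(3/2))) = -12 + 3*(-65/4 + T)*(T + T^(3/2)))
(35281 + 32535)*(v(164) - 15593) = (35281 + 32535)*((-12 + 3*164² + 3*164^(5/2) - 195/4*164 - 15990*√41) - 15593) = 67816*((-12 + 3*26896 + 3*(53792*√41) - 7995 - 15990*√41) - 15593) = 67816*((-12 + 80688 + 161376*√41 - 7995 - 15990*√41) - 15593) = 67816*((72681 + 145386*√41) - 15593) = 67816*(57088 + 145386*√41) = 3871479808 + 9859496976*√41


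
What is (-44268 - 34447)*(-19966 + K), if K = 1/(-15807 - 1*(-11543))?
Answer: 515492576375/328 ≈ 1.5716e+9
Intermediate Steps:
K = -1/4264 (K = 1/(-15807 + 11543) = 1/(-4264) = -1/4264 ≈ -0.00023452)
(-44268 - 34447)*(-19966 + K) = (-44268 - 34447)*(-19966 - 1/4264) = -78715*(-85135025/4264) = 515492576375/328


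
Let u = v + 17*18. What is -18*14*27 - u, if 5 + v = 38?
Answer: -7143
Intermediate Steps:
v = 33 (v = -5 + 38 = 33)
u = 339 (u = 33 + 17*18 = 33 + 306 = 339)
-18*14*27 - u = -18*14*27 - 1*339 = -252*27 - 339 = -6804 - 339 = -7143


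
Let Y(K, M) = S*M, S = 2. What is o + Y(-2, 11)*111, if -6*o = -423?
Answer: 5025/2 ≈ 2512.5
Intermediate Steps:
Y(K, M) = 2*M
o = 141/2 (o = -1/6*(-423) = 141/2 ≈ 70.500)
o + Y(-2, 11)*111 = 141/2 + (2*11)*111 = 141/2 + 22*111 = 141/2 + 2442 = 5025/2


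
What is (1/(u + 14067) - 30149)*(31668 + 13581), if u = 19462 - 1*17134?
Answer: -7455419116882/5465 ≈ -1.3642e+9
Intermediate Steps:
u = 2328 (u = 19462 - 17134 = 2328)
(1/(u + 14067) - 30149)*(31668 + 13581) = (1/(2328 + 14067) - 30149)*(31668 + 13581) = (1/16395 - 30149)*45249 = -494292854/16395*45249 = -7455419116882/5465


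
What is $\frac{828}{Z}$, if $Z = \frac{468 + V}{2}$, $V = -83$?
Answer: $\frac{1656}{385} \approx 4.3013$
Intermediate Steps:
$Z = \frac{385}{2}$ ($Z = \frac{468 - 83}{2} = 385 \cdot \frac{1}{2} = \frac{385}{2} \approx 192.5$)
$\frac{828}{Z} = \frac{828}{\frac{385}{2}} = 828 \cdot \frac{2}{385} = \frac{1656}{385}$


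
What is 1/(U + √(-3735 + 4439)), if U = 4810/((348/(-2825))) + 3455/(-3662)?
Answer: -495427348036905/19345259243157554882 - 50751068418*√11/9672629621578777441 ≈ -2.5627e-5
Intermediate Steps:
U = -6220171730/159297 (U = 4810/((348*(-1/2825))) + 3455*(-1/3662) = 4810/(-348/2825) - 3455/3662 = 4810*(-2825/348) - 3455/3662 = -6794125/174 - 3455/3662 = -6220171730/159297 ≈ -39048.)
1/(U + √(-3735 + 4439)) = 1/(-6220171730/159297 + √(-3735 + 4439)) = 1/(-6220171730/159297 + √704) = 1/(-6220171730/159297 + 8*√11)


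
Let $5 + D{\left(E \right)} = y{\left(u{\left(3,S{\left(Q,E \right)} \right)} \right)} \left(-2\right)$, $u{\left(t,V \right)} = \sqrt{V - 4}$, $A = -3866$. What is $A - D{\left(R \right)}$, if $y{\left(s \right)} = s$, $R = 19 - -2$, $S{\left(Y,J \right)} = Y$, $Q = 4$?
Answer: $-3861$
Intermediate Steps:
$u{\left(t,V \right)} = \sqrt{-4 + V}$
$R = 21$ ($R = 19 + 2 = 21$)
$D{\left(E \right)} = -5$ ($D{\left(E \right)} = -5 + \sqrt{-4 + 4} \left(-2\right) = -5 + \sqrt{0} \left(-2\right) = -5 + 0 \left(-2\right) = -5 + 0 = -5$)
$A - D{\left(R \right)} = -3866 - -5 = -3866 + 5 = -3861$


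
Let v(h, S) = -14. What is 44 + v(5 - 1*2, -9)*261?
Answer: -3610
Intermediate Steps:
44 + v(5 - 1*2, -9)*261 = 44 - 14*261 = 44 - 3654 = -3610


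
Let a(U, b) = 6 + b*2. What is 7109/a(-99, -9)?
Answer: -7109/12 ≈ -592.42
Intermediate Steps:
a(U, b) = 6 + 2*b
7109/a(-99, -9) = 7109/(6 + 2*(-9)) = 7109/(6 - 18) = 7109/(-12) = 7109*(-1/12) = -7109/12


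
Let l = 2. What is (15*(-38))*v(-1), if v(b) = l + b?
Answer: -570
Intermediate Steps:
v(b) = 2 + b
(15*(-38))*v(-1) = (15*(-38))*(2 - 1) = -570*1 = -570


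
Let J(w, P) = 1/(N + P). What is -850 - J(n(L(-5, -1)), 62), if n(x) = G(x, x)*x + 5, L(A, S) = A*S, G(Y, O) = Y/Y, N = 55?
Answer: -99451/117 ≈ -850.01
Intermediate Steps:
G(Y, O) = 1
n(x) = 5 + x (n(x) = 1*x + 5 = x + 5 = 5 + x)
J(w, P) = 1/(55 + P)
-850 - J(n(L(-5, -1)), 62) = -850 - 1/(55 + 62) = -850 - 1/117 = -99451/117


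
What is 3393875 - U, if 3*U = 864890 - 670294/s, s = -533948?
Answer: 2487325674743/800922 ≈ 3.1056e+6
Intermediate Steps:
U = 230903478007/800922 (U = (864890 - 670294/(-533948))/3 = (864890 - 670294*(-1/533948))/3 = (864890 + 335147/266974)/3 = (⅓)*(230903478007/266974) = 230903478007/800922 ≈ 2.8830e+5)
3393875 - U = 3393875 - 1*230903478007/800922 = 3393875 - 230903478007/800922 = 2487325674743/800922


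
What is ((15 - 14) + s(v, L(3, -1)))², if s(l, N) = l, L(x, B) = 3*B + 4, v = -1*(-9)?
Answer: 100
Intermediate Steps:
v = 9
L(x, B) = 4 + 3*B
((15 - 14) + s(v, L(3, -1)))² = ((15 - 14) + 9)² = (1 + 9)² = 10² = 100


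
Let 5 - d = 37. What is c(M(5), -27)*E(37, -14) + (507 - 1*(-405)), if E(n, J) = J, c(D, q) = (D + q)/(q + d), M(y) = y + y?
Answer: 53570/59 ≈ 907.97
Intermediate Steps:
d = -32 (d = 5 - 1*37 = 5 - 37 = -32)
M(y) = 2*y
c(D, q) = (D + q)/(-32 + q) (c(D, q) = (D + q)/(q - 32) = (D + q)/(-32 + q))
c(M(5), -27)*E(37, -14) + (507 - 1*(-405)) = ((2*5 - 27)/(-32 - 27))*(-14) + (507 - 1*(-405)) = ((10 - 27)/(-59))*(-14) + (507 + 405) = -1/59*(-17)*(-14) + 912 = (17/59)*(-14) + 912 = -238/59 + 912 = 53570/59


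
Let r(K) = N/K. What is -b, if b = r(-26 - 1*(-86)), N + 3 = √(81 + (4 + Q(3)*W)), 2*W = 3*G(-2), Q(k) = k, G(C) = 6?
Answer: 1/20 - √7/15 ≈ -0.12638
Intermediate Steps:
W = 9 (W = (3*6)/2 = (½)*18 = 9)
N = -3 + 4*√7 (N = -3 + √(81 + (4 + 3*9)) = -3 + √(81 + (4 + 27)) = -3 + √(81 + 31) = -3 + √112 = -3 + 4*√7 ≈ 7.5830)
r(K) = (-3 + 4*√7)/K
b = -1/20 + √7/15 (b = (-3 + 4*√7)/(-26 - 1*(-86)) = (-3 + 4*√7)/(-26 + 86) = (-3 + 4*√7)/60 = -1/20 + √7/15 ≈ 0.12638)
-b = -(-1/20 + √7/15) = 1/20 - √7/15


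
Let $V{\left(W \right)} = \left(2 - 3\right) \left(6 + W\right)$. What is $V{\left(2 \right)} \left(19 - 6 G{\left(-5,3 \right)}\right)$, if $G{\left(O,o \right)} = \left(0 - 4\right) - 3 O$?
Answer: $376$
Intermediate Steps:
$G{\left(O,o \right)} = -4 - 3 O$
$V{\left(W \right)} = -6 - W$ ($V{\left(W \right)} = - (6 + W) = -6 - W$)
$V{\left(2 \right)} \left(19 - 6 G{\left(-5,3 \right)}\right) = \left(-6 - 2\right) \left(19 - 6 \left(-4 - -15\right)\right) = \left(-6 - 2\right) \left(19 - 6 \left(-4 + 15\right)\right) = - 8 \left(19 - 66\right) = \left(-8\right) \left(-47\right) = 376$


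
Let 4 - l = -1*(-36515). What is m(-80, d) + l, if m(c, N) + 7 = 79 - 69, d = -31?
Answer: -36508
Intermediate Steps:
l = -36511 (l = 4 - (-1)*(-36515) = 4 - 1*36515 = 4 - 36515 = -36511)
m(c, N) = 3 (m(c, N) = -7 + (79 - 69) = -7 + 10 = 3)
m(-80, d) + l = 3 - 36511 = -36508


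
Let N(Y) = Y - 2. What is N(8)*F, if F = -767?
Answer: -4602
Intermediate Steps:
N(Y) = -2 + Y
N(8)*F = (-2 + 8)*(-767) = 6*(-767) = -4602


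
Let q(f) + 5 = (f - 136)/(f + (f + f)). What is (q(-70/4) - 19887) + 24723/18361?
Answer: -5477379074/275415 ≈ -19888.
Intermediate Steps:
q(f) = -5 + (-136 + f)/(3*f) (q(f) = -5 + (f - 136)/(f + (f + f)) = -5 + (-136 + f)/(f + 2*f) = -5 + (-136 + f)/((3*f)) = -5 + (-136 + f)*(1/(3*f)) = -5 + (-136 + f)/(3*f))
(q(-70/4) - 19887) + 24723/18361 = (2*(-68 - (-490)/4)/(3*((-70/4))) - 19887) + 24723/18361 = (2*(-68 - (-490)/4)/(3*((-70*¼))) - 19887) + 24723*(1/18361) = (2*(-68 - 7*(-35/2))/(3*(-35/2)) - 19887) + 24723/18361 = ((⅔)*(-2/35)*(-68 + 245/2) - 19887) + 24723/18361 = ((⅔)*(-2/35)*(109/2) - 19887) + 24723/18361 = (-218/105 - 19887) + 24723/18361 = -2088353/105 + 24723/18361 = -5477379074/275415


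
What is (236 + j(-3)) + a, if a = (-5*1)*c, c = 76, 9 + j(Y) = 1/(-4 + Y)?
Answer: -1072/7 ≈ -153.14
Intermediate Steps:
j(Y) = -9 + 1/(-4 + Y)
a = -380 (a = -5*1*76 = -5*76 = -380)
(236 + j(-3)) + a = (236 + (37 - 9*(-3))/(-4 - 3)) - 380 = (236 + (37 + 27)/(-7)) - 380 = (236 - 1/7*64) - 380 = (236 - 64/7) - 380 = 1588/7 - 380 = -1072/7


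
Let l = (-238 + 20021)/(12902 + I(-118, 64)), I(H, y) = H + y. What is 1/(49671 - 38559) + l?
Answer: 376441/244464 ≈ 1.5399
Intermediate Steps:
l = 271/176 (l = (-238 + 20021)/(12902 + (-118 + 64)) = 19783/(12902 - 54) = 19783/12848 = 19783*(1/12848) = 271/176 ≈ 1.5398)
1/(49671 - 38559) + l = 1/(49671 - 38559) + 271/176 = 1/11112 + 271/176 = 376441/244464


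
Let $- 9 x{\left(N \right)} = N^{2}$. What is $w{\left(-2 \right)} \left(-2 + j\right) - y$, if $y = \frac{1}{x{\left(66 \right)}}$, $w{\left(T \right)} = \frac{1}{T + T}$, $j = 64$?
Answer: $- \frac{7501}{484} \approx -15.498$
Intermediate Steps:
$w{\left(T \right)} = \frac{1}{2 T}$
$x{\left(N \right)} = - \frac{N^{2}}{9}$
$y = - \frac{1}{484}$ ($y = \frac{1}{\left(- \frac{1}{9}\right) 66^{2}} = \frac{1}{\left(- \frac{1}{9}\right) 4356} = \frac{1}{-484} = - \frac{1}{484} \approx -0.0020661$)
$w{\left(-2 \right)} \left(-2 + j\right) - y = \frac{1}{2 \left(-2\right)} \left(-2 + 64\right) - - \frac{1}{484} = \frac{1}{2} \left(- \frac{1}{2}\right) 62 + \frac{1}{484} = \left(- \frac{1}{4}\right) 62 + \frac{1}{484} = - \frac{31}{2} + \frac{1}{484} = - \frac{7501}{484}$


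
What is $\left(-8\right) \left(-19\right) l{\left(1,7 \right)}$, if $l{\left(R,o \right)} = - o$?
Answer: $-1064$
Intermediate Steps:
$\left(-8\right) \left(-19\right) l{\left(1,7 \right)} = \left(-8\right) \left(-19\right) \left(\left(-1\right) 7\right) = 152 \left(-7\right) = -1064$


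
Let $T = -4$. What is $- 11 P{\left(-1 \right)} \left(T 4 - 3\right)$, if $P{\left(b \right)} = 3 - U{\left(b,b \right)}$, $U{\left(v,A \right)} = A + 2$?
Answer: $418$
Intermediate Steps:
$U{\left(v,A \right)} = 2 + A$
$P{\left(b \right)} = 1 - b$ ($P{\left(b \right)} = 3 - \left(2 + b\right) = 1 - b$)
$- 11 P{\left(-1 \right)} \left(T 4 - 3\right) = - 11 \left(1 - -1\right) \left(\left(-4\right) 4 - 3\right) = - 11 \left(1 + 1\right) \left(-16 - 3\right) = \left(-11\right) 2 \left(-19\right) = \left(-22\right) \left(-19\right) = 418$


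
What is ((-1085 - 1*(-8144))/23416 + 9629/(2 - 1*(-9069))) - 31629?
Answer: -6717916822291/212406536 ≈ -31628.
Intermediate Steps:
((-1085 - 1*(-8144))/23416 + 9629/(2 - 1*(-9069))) - 31629 = ((-1085 + 8144)*(1/23416) + 9629/(2 + 9069)) - 31629 = (7059*(1/23416) + 9629/9071) - 31629 = (7059/23416 + 9629*(1/9071)) - 31629 = (7059/23416 + 9629/9071) - 31629 = 289504853/212406536 - 31629 = -6717916822291/212406536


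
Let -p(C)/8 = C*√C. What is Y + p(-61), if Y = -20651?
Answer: -20651 + 488*I*√61 ≈ -20651.0 + 3811.4*I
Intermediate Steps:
p(C) = -8*C^(3/2) (p(C) = -8*C*√C = -8*C^(3/2))
Y + p(-61) = -20651 - (-488)*I*√61 = -20651 + 488*I*√61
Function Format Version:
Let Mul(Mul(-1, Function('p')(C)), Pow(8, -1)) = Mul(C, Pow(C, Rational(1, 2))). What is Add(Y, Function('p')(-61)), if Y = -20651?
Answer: Add(-20651, Mul(488, I, Pow(61, Rational(1, 2)))) ≈ Add(-20651., Mul(3811.4, I))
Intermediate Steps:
Function('p')(C) = Mul(-8, Pow(C, Rational(3, 2))) (Function('p')(C) = Mul(-8, Mul(C, Pow(C, Rational(1, 2)))) = Mul(-8, Pow(C, Rational(3, 2))))
Add(Y, Function('p')(-61)) = Add(-20651, Mul(-8, Pow(-61, Rational(3, 2)))) = Add(-20651, Mul(-8, Mul(-61, I, Pow(61, Rational(1, 2))))) = Add(-20651, Mul(488, I, Pow(61, Rational(1, 2))))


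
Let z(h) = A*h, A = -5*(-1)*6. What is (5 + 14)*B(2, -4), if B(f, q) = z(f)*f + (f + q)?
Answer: 2242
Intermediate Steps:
A = 30 (A = 5*6 = 30)
z(h) = 30*h
B(f, q) = f + q + 30*f² (B(f, q) = (30*f)*f + (f + q) = 30*f² + (f + q) = f + q + 30*f²)
(5 + 14)*B(2, -4) = (5 + 14)*(2 - 4 + 30*2²) = 19*(2 - 4 + 30*4) = 19*(2 - 4 + 120) = 19*118 = 2242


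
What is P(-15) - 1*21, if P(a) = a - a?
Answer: -21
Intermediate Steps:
P(a) = 0
P(-15) - 1*21 = 0 - 1*21 = 0 - 21 = -21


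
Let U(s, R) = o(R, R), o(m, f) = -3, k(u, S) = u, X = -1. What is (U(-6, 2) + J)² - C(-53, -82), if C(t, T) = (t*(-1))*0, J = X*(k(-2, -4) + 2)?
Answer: 9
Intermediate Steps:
U(s, R) = -3
J = 0 (J = -(-2 + 2) = -1*0 = 0)
C(t, T) = 0 (C(t, T) = -t*0 = 0)
(U(-6, 2) + J)² - C(-53, -82) = (-3 + 0)² - 1*0 = (-3)² + 0 = 9 + 0 = 9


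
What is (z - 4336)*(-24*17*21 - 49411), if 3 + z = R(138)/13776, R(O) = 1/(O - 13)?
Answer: 433205057024021/1722000 ≈ 2.5157e+8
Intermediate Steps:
R(O) = 1/(-13 + O)
z = -5165999/1722000 (z = -3 + 1/((-13 + 138)*13776) = -3 + (1/13776)/125 = -3 + (1/125)*(1/13776) = -3 + 1/1722000 = -5165999/1722000 ≈ -3.0000)
(z - 4336)*(-24*17*21 - 49411) = (-5165999/1722000 - 4336)*(-24*17*21 - 49411) = -7471757999*(-408*21 - 49411)/1722000 = -7471757999*(-8568 - 49411)/1722000 = -7471757999/1722000*(-57979) = 433205057024021/1722000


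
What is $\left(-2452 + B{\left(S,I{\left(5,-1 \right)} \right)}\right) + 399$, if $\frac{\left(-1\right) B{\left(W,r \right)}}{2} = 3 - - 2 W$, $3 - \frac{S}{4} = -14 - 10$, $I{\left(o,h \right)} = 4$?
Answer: $-2491$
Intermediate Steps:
$S = 108$ ($S = 12 - 4 \left(-14 - 10\right) = 12 - -96 = 12 + 96 = 108$)
$B{\left(W,r \right)} = -6 - 4 W$ ($B{\left(W,r \right)} = - 2 \left(3 - - 2 W\right) = - 2 \left(3 + 2 W\right) = -6 - 4 W$)
$\left(-2452 + B{\left(S,I{\left(5,-1 \right)} \right)}\right) + 399 = \left(-2452 - 438\right) + 399 = -2890 + 399 = -2491$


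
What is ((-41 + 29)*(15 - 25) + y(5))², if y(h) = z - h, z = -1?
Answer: 12996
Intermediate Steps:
y(h) = -1 - h
((-41 + 29)*(15 - 25) + y(5))² = ((-41 + 29)*(15 - 25) + (-1 - 1*5))² = (-12*(-10) + (-1 - 5))² = (120 - 6)² = 114² = 12996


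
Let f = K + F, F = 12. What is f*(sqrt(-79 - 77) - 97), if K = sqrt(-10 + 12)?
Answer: -(12 + sqrt(2))*(97 - 2*I*sqrt(39)) ≈ -1301.2 + 167.54*I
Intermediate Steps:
K = sqrt(2) ≈ 1.4142
f = 12 + sqrt(2) (f = sqrt(2) + 12 = 12 + sqrt(2) ≈ 13.414)
f*(sqrt(-79 - 77) - 97) = (12 + sqrt(2))*(sqrt(-79 - 77) - 97) = (12 + sqrt(2))*(sqrt(-156) - 97) = (12 + sqrt(2))*(2*I*sqrt(39) - 97) = (12 + sqrt(2))*(-97 + 2*I*sqrt(39)) = (-97 + 2*I*sqrt(39))*(12 + sqrt(2))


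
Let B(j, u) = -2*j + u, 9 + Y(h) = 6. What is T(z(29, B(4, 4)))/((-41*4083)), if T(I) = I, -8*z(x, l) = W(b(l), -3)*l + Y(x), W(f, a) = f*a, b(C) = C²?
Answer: 63/446408 ≈ 0.00014113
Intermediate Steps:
Y(h) = -3 (Y(h) = -9 + 6 = -3)
B(j, u) = u - 2*j
W(f, a) = a*f
z(x, l) = 3/8 + 3*l³/8 (z(x, l) = -((-3*l²)*l - 3)/8 = -(-3*l³ - 3)/8 = -(-3 - 3*l³)/8 = 3/8 + 3*l³/8)
T(z(29, B(4, 4)))/((-41*4083)) = (3/8 + 3*(4 - 2*4)³/8)/((-41*4083)) = (3/8 + 3*(4 - 8)³/8)/(-167403) = (3/8 + (3/8)*(-4)³)*(-1/167403) = (3/8 + (3/8)*(-64))*(-1/167403) = (3/8 - 24)*(-1/167403) = -189/8*(-1/167403) = 63/446408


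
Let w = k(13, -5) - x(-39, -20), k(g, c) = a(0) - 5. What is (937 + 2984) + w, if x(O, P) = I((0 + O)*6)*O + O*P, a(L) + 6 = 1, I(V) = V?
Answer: -5995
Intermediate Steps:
a(L) = -5 (a(L) = -6 + 1 = -5)
x(O, P) = 6*O**2 + O*P (x(O, P) = ((0 + O)*6)*O + O*P = (O*6)*O + O*P = (6*O)*O + O*P = 6*O**2 + O*P)
k(g, c) = -10 (k(g, c) = -5 - 5 = -10)
w = -9916 (w = -10 - (-39)*(-20 + 6*(-39)) = -10 - (-39)*(-20 - 234) = -10 - (-39)*(-254) = -10 - 1*9906 = -10 - 9906 = -9916)
(937 + 2984) + w = (937 + 2984) - 9916 = 3921 - 9916 = -5995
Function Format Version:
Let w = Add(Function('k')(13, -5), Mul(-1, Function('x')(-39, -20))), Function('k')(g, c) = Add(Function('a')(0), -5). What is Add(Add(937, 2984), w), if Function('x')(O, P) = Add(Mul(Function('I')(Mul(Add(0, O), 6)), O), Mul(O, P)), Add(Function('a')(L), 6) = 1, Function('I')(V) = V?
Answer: -5995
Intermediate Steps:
Function('a')(L) = -5 (Function('a')(L) = Add(-6, 1) = -5)
Function('x')(O, P) = Add(Mul(6, Pow(O, 2)), Mul(O, P)) (Function('x')(O, P) = Add(Mul(Mul(Add(0, O), 6), O), Mul(O, P)) = Add(Mul(Mul(O, 6), O), Mul(O, P)) = Add(Mul(Mul(6, O), O), Mul(O, P)) = Add(Mul(6, Pow(O, 2)), Mul(O, P)))
Function('k')(g, c) = -10 (Function('k')(g, c) = Add(-5, -5) = -10)
w = -9916 (w = Add(-10, Mul(-1, Mul(-39, Add(-20, Mul(6, -39))))) = Add(-10, Mul(-1, Mul(-39, Add(-20, -234)))) = Add(-10, Mul(-1, Mul(-39, -254))) = Add(-10, Mul(-1, 9906)) = Add(-10, -9906) = -9916)
Add(Add(937, 2984), w) = Add(Add(937, 2984), -9916) = Add(3921, -9916) = -5995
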